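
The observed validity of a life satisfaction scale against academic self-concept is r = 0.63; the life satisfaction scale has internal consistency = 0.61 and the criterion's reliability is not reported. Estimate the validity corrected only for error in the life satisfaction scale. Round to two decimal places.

0.81

Single correction: r_c = r_obs / √r_xx = 0.63 / √0.61 = 0.63 / 0.7810 ≈ 0.81.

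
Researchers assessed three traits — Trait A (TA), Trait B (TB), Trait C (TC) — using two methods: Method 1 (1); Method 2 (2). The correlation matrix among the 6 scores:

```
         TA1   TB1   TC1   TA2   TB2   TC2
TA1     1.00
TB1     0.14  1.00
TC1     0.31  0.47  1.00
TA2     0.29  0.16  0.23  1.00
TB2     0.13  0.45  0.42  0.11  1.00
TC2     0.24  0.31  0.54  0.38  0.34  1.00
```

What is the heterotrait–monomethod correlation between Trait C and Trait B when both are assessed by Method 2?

0.34

Different traits, same method: r(TC2, TB2) = 0.34.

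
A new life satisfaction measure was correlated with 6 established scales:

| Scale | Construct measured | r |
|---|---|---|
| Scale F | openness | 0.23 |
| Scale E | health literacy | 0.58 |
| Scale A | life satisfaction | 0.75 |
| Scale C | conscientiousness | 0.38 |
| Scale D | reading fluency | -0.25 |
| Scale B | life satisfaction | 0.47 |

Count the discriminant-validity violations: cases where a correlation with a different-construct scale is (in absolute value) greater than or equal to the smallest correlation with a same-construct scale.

1

Convergent (same construct = life satisfaction): Scale A, Scale B.
Smallest convergent = 0.47. Discriminant |r|: 0.23, 0.58, 0.38, 0.25; count ≥ 0.47 → 1.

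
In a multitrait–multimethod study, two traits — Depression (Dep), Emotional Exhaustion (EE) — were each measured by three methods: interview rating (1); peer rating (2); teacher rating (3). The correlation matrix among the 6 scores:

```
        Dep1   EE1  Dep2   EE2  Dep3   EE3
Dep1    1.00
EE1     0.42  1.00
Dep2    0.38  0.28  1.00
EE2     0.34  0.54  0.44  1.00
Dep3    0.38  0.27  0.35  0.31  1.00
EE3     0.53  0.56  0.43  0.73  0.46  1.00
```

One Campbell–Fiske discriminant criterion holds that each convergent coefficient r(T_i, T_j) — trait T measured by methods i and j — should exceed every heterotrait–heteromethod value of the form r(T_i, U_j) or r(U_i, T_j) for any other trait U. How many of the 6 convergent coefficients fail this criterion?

Each convergent coefficient versus the relevant comparison correlations:
Dep (methods 1·2): 0.38 vs {0.34, 0.28} → pass.
Dep (methods 1·3): 0.38 vs {0.53, 0.27} → fail.
Dep (methods 2·3): 0.35 vs {0.43, 0.31} → fail.
EE (methods 1·2): 0.54 vs {0.28, 0.34} → pass.
EE (methods 1·3): 0.56 vs {0.27, 0.53} → pass.
EE (methods 2·3): 0.73 vs {0.31, 0.43} → pass.
2 of 6 fail.

2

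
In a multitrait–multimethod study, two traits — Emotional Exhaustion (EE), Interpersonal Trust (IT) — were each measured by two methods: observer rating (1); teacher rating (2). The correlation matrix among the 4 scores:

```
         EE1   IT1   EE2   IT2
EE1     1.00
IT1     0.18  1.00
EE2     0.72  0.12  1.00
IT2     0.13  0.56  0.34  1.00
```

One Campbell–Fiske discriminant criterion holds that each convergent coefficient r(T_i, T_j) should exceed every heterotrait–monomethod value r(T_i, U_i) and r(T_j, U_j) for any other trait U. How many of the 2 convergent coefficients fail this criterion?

Each convergent coefficient versus the relevant comparison correlations:
EE (methods 1·2): 0.72 vs {0.18, 0.34} → pass.
IT (methods 1·2): 0.56 vs {0.18, 0.34} → pass.
0 of 2 fail.

0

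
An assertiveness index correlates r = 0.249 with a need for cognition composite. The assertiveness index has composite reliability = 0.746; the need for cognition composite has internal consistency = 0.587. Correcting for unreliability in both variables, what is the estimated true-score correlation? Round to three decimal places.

0.376

r_true = r_obs / √(r_xx · r_yy) = 0.249 / √(0.746 × 0.587) = 0.249 / √0.437902 = 0.249 / 0.6617 ≈ 0.376.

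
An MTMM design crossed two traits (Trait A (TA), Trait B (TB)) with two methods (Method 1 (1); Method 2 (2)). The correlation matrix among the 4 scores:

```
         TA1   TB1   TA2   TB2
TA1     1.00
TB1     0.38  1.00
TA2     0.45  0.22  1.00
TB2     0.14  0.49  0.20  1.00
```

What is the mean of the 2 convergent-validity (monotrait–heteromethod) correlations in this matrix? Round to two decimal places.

0.47

Convergent values: 0.45, 0.49; mean = 0.94/2 = 0.47.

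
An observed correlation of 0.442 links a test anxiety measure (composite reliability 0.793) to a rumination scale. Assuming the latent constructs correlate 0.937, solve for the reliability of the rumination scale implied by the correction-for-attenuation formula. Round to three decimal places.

r_true = r_obs / √(r_xx · r_yy) ⇒ 0.937 = 0.442 / √(0.793 · r_yy).
√(0.793 · r_yy) = 0.442 / 0.937 = 0.4717; 0.793 · r_yy = 0.2225; r_yy = 0.2225 / 0.793 ≈ 0.281.

0.281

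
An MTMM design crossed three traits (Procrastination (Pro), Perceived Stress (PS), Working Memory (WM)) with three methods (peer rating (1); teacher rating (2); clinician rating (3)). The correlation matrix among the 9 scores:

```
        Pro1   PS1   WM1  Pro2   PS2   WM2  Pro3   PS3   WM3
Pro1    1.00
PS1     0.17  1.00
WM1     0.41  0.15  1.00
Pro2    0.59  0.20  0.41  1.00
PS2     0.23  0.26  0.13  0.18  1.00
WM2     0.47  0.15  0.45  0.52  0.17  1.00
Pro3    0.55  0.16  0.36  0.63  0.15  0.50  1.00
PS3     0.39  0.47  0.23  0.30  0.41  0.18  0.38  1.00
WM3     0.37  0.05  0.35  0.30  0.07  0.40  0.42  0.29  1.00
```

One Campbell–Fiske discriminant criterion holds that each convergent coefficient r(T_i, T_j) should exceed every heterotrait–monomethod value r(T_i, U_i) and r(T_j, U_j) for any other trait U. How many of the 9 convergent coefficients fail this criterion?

Convergent coefficients and their comparison sets:
Pro (methods 1·2): 0.59 vs {0.17, 0.18, 0.41, 0.52} → pass.
Pro (methods 1·3): 0.55 vs {0.17, 0.38, 0.41, 0.42} → pass.
Pro (methods 2·3): 0.63 vs {0.18, 0.38, 0.52, 0.42} → pass.
PS (methods 1·2): 0.26 vs {0.17, 0.18, 0.15, 0.17} → pass.
PS (methods 1·3): 0.47 vs {0.17, 0.38, 0.15, 0.29} → pass.
PS (methods 2·3): 0.41 vs {0.18, 0.38, 0.17, 0.29} → pass.
WM (methods 1·2): 0.45 vs {0.41, 0.52, 0.15, 0.17} → fail.
WM (methods 1·3): 0.35 vs {0.41, 0.42, 0.15, 0.29} → fail.
WM (methods 2·3): 0.40 vs {0.52, 0.42, 0.17, 0.29} → fail.
3 of 9 fail.

3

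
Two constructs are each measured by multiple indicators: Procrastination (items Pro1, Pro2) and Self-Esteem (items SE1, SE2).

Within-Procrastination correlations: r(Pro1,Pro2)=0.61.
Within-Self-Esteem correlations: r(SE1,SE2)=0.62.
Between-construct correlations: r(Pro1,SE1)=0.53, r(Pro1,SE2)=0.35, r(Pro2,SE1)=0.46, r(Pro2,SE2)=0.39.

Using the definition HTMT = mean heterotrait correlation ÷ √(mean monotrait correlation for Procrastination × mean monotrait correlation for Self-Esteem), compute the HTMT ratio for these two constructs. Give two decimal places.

Between-construct mean = 1.73/4 = 0.4325.
Mean within-Pro = 0.61/1 = 0.6100; mean within-SE = 0.62/1 = 0.6200.
Geometric mean = √(0.6100 × 0.6200) = 0.6150.
HTMT = 0.4325 / 0.6150 = 0.70.

0.70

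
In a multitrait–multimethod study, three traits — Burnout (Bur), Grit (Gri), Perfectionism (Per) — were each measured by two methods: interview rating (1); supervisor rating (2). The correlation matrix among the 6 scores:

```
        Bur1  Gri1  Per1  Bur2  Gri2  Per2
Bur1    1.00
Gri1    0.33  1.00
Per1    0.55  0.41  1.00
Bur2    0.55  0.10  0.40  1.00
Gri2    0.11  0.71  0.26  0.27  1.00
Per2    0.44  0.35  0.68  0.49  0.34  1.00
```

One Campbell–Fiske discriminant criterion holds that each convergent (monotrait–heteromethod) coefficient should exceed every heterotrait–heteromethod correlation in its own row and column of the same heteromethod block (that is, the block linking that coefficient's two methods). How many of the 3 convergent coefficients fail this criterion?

Checking each validity diagonal entry against its comparison values:
Bur (methods 1·2): 0.55 vs {0.11, 0.10, 0.44, 0.40} → pass.
Gri (methods 1·2): 0.71 vs {0.10, 0.11, 0.35, 0.26} → pass.
Per (methods 1·2): 0.68 vs {0.40, 0.44, 0.26, 0.35} → pass.
0 of 3 fail.

0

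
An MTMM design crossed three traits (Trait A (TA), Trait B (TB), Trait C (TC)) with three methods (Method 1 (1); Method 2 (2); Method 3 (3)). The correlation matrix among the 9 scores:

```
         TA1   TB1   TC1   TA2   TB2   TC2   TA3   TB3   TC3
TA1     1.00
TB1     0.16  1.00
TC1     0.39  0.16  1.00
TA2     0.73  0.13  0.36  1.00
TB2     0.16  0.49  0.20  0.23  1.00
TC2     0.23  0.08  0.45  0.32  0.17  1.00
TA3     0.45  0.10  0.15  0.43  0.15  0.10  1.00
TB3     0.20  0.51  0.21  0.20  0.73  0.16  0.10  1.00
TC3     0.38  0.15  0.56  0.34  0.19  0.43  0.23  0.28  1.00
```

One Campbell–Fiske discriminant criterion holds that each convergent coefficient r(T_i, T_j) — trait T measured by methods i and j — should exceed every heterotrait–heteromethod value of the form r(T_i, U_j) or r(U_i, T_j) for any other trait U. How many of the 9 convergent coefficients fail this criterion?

0

Convergent coefficients and their comparison sets:
TA (methods 1·2): 0.73 vs {0.16, 0.13, 0.23, 0.36} → pass.
TA (methods 1·3): 0.45 vs {0.20, 0.10, 0.38, 0.15} → pass.
TA (methods 2·3): 0.43 vs {0.20, 0.15, 0.34, 0.10} → pass.
TB (methods 1·2): 0.49 vs {0.13, 0.16, 0.08, 0.20} → pass.
TB (methods 1·3): 0.51 vs {0.10, 0.20, 0.15, 0.21} → pass.
TB (methods 2·3): 0.73 vs {0.15, 0.20, 0.19, 0.16} → pass.
TC (methods 1·2): 0.45 vs {0.36, 0.23, 0.20, 0.08} → pass.
TC (methods 1·3): 0.56 vs {0.15, 0.38, 0.21, 0.15} → pass.
TC (methods 2·3): 0.43 vs {0.10, 0.34, 0.16, 0.19} → pass.
0 of 9 fail.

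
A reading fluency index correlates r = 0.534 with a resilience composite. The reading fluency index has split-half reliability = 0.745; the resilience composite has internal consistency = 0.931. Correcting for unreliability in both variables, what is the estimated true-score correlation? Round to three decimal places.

r_true = r_obs / √(r_xx · r_yy) = 0.534 / √(0.745 × 0.931) = 0.534 / √0.693595 = 0.534 / 0.8328 ≈ 0.641.

0.641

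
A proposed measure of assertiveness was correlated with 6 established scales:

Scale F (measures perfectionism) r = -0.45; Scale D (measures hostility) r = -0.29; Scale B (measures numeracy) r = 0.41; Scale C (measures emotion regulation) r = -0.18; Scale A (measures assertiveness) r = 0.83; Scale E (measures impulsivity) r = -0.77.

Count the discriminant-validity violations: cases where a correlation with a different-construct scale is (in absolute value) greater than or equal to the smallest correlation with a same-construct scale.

Convergent (same construct = assertiveness): Scale A.
Smallest convergent = 0.83. Discriminant |r|: 0.45, 0.29, 0.41, 0.18, 0.77; count ≥ 0.83 → 0.

0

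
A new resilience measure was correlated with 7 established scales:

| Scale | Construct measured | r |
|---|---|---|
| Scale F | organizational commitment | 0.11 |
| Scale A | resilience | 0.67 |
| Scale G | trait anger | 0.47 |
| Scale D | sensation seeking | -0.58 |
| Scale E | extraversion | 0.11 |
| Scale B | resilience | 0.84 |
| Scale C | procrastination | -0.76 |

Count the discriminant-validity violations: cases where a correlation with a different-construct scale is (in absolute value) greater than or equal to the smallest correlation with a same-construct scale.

Convergent (same construct = resilience): Scale A, Scale B.
Smallest convergent = 0.67. Discriminant |r|: 0.11, 0.47, 0.58, 0.11, 0.76; count ≥ 0.67 → 1.

1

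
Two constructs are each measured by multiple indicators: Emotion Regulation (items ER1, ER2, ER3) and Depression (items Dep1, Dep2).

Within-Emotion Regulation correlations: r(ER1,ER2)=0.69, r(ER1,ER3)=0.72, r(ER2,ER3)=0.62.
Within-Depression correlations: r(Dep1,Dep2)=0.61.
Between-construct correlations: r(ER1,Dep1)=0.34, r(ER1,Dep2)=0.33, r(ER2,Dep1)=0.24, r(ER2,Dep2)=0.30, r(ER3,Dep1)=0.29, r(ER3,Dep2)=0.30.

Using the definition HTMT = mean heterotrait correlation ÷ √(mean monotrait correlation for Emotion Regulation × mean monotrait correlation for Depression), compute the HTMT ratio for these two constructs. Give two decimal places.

Between-construct mean = 1.80/6 = 0.3000.
Mean within-ER = 2.03/3 = 0.6767; mean within-Dep = 0.61/1 = 0.6100.
Geometric mean = √(0.6767 × 0.6100) = 0.6425.
HTMT = 0.3000 / 0.6425 = 0.47.

0.47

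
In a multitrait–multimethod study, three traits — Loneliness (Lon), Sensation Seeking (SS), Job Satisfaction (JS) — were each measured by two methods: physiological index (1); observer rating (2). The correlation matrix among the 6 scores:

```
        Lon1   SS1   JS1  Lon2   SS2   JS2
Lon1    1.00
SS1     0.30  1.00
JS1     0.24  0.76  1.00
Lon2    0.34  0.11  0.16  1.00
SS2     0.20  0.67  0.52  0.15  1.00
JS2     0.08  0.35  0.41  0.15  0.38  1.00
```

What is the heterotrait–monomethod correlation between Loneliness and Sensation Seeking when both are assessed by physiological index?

Different traits, same method: r(Lon1, SS1) = 0.30.

0.30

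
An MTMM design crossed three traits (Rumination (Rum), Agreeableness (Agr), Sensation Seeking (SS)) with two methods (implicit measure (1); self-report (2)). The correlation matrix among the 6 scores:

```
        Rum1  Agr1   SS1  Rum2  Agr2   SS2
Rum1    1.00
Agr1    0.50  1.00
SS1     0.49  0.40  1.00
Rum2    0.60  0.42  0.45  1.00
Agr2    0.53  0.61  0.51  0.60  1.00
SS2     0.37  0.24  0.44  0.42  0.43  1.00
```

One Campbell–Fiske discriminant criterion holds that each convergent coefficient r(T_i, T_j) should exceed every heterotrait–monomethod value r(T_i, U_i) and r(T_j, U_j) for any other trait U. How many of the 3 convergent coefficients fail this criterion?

Each convergent coefficient versus the relevant comparison correlations:
Rum (methods 1·2): 0.60 vs {0.50, 0.60, 0.49, 0.42} → fail.
Agr (methods 1·2): 0.61 vs {0.50, 0.60, 0.40, 0.43} → pass.
SS (methods 1·2): 0.44 vs {0.49, 0.42, 0.40, 0.43} → fail.
2 of 3 fail.

2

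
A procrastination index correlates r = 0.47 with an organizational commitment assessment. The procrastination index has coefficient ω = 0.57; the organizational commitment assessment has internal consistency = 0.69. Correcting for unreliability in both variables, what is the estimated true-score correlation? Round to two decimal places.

r_true = r_obs / √(r_xx · r_yy) = 0.47 / √(0.57 × 0.69) = 0.47 / √0.3933 = 0.47 / 0.6271 ≈ 0.75.

0.75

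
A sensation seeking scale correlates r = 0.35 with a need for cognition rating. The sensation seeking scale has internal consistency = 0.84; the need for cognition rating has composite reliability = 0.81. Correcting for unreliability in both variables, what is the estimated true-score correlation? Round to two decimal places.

0.42

r_true = r_obs / √(r_xx · r_yy) = 0.35 / √(0.84 × 0.81) = 0.35 / √0.6804 = 0.35 / 0.8249 ≈ 0.42.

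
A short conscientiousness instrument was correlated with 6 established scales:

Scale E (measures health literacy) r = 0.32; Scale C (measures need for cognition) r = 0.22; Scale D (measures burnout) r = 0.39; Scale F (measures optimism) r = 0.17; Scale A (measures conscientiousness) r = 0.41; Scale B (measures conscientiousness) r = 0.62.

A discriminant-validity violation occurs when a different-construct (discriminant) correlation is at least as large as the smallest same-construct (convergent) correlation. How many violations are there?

0

Convergent (same construct = conscientiousness): Scale A, Scale B.
Smallest convergent = 0.41. Discriminant values: 0.32, 0.22, 0.39, 0.17; count ≥ 0.41 → 0.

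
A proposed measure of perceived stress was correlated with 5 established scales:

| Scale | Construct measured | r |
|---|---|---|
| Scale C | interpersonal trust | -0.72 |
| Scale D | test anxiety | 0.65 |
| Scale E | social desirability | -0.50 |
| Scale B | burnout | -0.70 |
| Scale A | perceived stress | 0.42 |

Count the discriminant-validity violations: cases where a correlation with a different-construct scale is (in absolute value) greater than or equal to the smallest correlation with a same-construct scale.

Convergent (same construct = perceived stress): Scale A.
Smallest convergent = 0.42. Discriminant |r|: 0.72, 0.65, 0.50, 0.70; count ≥ 0.42 → 4.

4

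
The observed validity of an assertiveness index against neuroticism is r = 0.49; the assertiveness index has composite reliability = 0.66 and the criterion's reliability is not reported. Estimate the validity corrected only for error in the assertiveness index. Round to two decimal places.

0.60

Single correction: r_c = r_obs / √r_xx = 0.49 / √0.66 = 0.49 / 0.8124 ≈ 0.60.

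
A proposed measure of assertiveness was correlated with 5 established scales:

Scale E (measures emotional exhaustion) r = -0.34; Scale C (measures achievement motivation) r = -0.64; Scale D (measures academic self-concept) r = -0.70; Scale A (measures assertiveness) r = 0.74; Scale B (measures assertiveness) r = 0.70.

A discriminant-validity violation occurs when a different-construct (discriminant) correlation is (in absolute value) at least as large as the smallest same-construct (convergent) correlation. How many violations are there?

1

Convergent (same construct = assertiveness): Scale A, Scale B.
Smallest convergent = 0.70. Discriminant |r|: 0.34, 0.64, 0.70; count ≥ 0.70 → 1.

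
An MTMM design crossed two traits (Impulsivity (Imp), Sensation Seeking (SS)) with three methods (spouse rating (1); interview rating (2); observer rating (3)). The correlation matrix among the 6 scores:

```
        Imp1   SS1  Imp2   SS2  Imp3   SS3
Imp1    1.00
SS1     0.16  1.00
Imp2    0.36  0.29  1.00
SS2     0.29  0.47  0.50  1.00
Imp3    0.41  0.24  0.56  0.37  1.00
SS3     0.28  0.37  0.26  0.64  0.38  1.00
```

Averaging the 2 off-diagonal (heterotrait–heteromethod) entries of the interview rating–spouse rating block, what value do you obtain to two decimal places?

0.29

HTHM values (method 2 × method 1): 0.29, 0.29; mean = 0.58/2 = 0.29.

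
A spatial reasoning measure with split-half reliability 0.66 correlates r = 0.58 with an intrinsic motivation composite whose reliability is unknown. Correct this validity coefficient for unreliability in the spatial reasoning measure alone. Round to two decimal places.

Single correction: r_c = r_obs / √r_xx = 0.58 / √0.66 = 0.58 / 0.8124 ≈ 0.71.

0.71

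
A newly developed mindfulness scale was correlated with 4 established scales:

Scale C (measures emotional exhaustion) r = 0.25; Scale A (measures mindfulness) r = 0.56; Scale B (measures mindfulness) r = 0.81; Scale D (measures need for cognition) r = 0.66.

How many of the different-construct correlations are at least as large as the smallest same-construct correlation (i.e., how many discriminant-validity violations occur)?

Convergent (same construct = mindfulness): Scale A, Scale B.
Smallest convergent = 0.56. Discriminant values: 0.25, 0.66; count ≥ 0.56 → 1.

1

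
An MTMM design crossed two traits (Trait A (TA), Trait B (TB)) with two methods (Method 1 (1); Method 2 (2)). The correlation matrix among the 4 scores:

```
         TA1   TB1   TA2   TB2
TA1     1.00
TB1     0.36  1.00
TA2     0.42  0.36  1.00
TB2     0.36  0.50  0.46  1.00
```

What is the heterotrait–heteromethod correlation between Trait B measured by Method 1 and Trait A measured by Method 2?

Different traits and methods: r(TB1, TA2) = 0.36.

0.36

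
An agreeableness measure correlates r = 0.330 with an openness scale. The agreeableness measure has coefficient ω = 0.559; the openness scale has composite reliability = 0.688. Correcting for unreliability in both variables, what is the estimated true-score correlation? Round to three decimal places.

r_true = r_obs / √(r_xx · r_yy) = 0.330 / √(0.559 × 0.688) = 0.330 / √0.384592 = 0.330 / 0.6202 ≈ 0.532.

0.532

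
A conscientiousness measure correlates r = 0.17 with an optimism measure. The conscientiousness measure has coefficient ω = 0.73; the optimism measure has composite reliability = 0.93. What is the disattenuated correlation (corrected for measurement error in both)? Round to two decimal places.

0.21

r_true = r_obs / √(r_xx · r_yy) = 0.17 / √(0.73 × 0.93) = 0.17 / √0.6789 = 0.17 / 0.8240 ≈ 0.21.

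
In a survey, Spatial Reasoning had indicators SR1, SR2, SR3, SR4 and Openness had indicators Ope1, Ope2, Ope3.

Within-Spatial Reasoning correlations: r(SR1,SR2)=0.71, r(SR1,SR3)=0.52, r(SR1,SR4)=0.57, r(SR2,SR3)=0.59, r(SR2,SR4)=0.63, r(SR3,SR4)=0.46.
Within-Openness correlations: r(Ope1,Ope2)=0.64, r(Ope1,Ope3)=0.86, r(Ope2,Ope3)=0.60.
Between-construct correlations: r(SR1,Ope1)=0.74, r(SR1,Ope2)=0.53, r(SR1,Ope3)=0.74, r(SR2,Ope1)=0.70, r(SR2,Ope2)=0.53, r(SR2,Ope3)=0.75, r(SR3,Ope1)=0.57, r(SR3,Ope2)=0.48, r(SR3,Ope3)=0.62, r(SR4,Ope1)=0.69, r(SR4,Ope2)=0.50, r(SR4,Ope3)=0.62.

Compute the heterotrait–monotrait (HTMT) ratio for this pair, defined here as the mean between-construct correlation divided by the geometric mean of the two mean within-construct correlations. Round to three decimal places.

0.977

Mean between = 7.47/12 = 0.6225.
Mean within-SR = 3.48/6 = 0.5800; mean within-Ope = 2.10/3 = 0.7000.
Geometric mean = √(0.5800 × 0.7000) = 0.6372.
HTMT = 0.6225 / 0.6372 = 0.977.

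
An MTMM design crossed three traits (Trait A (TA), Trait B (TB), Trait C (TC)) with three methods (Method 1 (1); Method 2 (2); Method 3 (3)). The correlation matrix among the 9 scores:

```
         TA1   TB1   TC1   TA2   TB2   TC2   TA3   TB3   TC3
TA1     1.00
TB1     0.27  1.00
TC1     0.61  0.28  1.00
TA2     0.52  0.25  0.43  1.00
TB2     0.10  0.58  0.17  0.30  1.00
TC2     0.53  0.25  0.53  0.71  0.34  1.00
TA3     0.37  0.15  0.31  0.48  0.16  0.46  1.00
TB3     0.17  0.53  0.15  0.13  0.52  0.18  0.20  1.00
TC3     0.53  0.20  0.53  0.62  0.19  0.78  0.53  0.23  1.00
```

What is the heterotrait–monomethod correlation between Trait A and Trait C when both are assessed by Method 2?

Different traits, same method: r(TA2, TC2) = 0.71.

0.71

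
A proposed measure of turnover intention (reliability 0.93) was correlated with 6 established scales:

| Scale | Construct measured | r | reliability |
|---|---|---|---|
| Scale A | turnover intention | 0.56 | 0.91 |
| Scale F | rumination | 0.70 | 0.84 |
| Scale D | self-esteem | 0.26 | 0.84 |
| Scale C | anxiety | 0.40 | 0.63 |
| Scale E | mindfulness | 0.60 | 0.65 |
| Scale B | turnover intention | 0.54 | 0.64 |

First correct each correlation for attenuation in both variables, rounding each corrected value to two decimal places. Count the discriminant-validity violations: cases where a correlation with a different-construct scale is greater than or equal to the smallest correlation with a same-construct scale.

2

Disattenuated r (r / √(r_scale · r_new)):
  Scale A (conv): 0.56 / √(0.91·0.93) = 0.61
  Scale F (disc): 0.70 / √(0.84·0.93) = 0.79
  Scale D (disc): 0.26 / √(0.84·0.93) = 0.29
  Scale C (disc): 0.40 / √(0.63·0.93) = 0.52
  Scale E (disc): 0.60 / √(0.65·0.93) = 0.77
  Scale B (conv): 0.54 / √(0.64·0.93) = 0.70
Smallest convergent = 0.61. Discriminant values: 0.79, 0.29, 0.52, 0.77; count ≥ 0.61 → 2.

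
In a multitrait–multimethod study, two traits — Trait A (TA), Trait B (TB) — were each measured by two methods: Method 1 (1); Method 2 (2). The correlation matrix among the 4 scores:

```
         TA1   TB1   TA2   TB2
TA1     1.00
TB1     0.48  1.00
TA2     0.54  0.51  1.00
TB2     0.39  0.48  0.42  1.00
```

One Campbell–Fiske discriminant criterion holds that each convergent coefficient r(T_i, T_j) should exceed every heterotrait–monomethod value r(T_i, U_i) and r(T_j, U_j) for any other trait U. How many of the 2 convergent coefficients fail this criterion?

1

Each convergent coefficient versus the relevant comparison correlations:
TA (methods 1·2): 0.54 vs {0.48, 0.42} → pass.
TB (methods 1·2): 0.48 vs {0.48, 0.42} → fail.
1 of 2 fail.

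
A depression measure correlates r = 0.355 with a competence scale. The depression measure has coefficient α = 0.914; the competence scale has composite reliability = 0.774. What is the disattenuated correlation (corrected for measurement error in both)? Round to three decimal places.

r_true = r_obs / √(r_xx · r_yy) = 0.355 / √(0.914 × 0.774) = 0.355 / √0.707436 = 0.355 / 0.8411 ≈ 0.422.

0.422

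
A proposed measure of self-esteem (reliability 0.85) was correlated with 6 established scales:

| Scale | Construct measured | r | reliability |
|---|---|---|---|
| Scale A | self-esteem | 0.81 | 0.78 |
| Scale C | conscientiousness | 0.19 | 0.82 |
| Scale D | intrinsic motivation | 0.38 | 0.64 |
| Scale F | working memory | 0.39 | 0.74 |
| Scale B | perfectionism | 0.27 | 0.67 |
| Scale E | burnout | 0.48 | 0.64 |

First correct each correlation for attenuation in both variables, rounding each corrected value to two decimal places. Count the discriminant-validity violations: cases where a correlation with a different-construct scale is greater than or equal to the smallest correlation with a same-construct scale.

0

Disattenuated r (r / √(r_scale · r_new)):
  Scale A (conv): 0.81 / √(0.78·0.85) = 0.99
  Scale C (disc): 0.19 / √(0.82·0.85) = 0.23
  Scale D (disc): 0.38 / √(0.64·0.85) = 0.52
  Scale F (disc): 0.39 / √(0.74·0.85) = 0.49
  Scale B (disc): 0.27 / √(0.67·0.85) = 0.36
  Scale E (disc): 0.48 / √(0.64·0.85) = 0.65
Smallest convergent = 0.99. Discriminant values: 0.23, 0.52, 0.49, 0.36, 0.65; count ≥ 0.99 → 0.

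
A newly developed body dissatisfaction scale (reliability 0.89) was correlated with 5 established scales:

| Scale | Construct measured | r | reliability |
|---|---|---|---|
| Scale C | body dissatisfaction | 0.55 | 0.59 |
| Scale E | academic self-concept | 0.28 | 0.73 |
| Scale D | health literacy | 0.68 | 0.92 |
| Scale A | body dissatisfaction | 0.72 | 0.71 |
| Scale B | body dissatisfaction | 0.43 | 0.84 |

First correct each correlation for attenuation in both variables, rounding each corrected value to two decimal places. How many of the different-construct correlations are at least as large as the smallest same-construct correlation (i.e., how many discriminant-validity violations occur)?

Disattenuated r (r / √(r_scale · r_new)):
  Scale C (conv): 0.55 / √(0.59·0.89) = 0.76
  Scale E (disc): 0.28 / √(0.73·0.89) = 0.35
  Scale D (disc): 0.68 / √(0.92·0.89) = 0.75
  Scale A (conv): 0.72 / √(0.71·0.89) = 0.91
  Scale B (conv): 0.43 / √(0.84·0.89) = 0.50
Smallest convergent = 0.50. Discriminant values: 0.35, 0.75; count ≥ 0.50 → 1.

1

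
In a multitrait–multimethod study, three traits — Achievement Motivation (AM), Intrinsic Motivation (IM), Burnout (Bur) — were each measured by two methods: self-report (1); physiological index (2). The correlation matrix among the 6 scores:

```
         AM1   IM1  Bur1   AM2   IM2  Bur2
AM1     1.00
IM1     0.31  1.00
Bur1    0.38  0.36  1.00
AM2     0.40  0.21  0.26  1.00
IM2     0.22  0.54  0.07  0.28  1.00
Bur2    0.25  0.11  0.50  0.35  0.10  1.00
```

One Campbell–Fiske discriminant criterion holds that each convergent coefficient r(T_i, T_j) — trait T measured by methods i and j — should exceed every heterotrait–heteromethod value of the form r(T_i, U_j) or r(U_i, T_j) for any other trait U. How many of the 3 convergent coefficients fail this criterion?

0

Convergent coefficients and their comparison sets:
AM (methods 1·2): 0.40 vs {0.22, 0.21, 0.25, 0.26} → pass.
IM (methods 1·2): 0.54 vs {0.21, 0.22, 0.11, 0.07} → pass.
Bur (methods 1·2): 0.50 vs {0.26, 0.25, 0.07, 0.11} → pass.
0 of 3 fail.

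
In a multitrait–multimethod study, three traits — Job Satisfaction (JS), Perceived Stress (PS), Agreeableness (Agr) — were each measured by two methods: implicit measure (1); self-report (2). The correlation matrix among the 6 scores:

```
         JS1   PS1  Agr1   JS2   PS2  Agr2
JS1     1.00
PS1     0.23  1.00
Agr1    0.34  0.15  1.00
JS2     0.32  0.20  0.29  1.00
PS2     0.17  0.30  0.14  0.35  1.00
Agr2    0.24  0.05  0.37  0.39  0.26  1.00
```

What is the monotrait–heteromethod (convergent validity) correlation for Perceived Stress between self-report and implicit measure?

0.30

Same trait (PS), different methods: r(PS2, PS1) = 0.30.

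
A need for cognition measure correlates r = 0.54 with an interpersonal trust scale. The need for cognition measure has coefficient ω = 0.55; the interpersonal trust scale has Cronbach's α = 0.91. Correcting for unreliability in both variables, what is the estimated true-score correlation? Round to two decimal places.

0.76

r_true = r_obs / √(r_xx · r_yy) = 0.54 / √(0.55 × 0.91) = 0.54 / √0.5005 = 0.54 / 0.7075 ≈ 0.76.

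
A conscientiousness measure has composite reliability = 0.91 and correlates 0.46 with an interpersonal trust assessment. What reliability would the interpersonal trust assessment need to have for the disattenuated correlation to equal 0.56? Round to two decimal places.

r_true = r_obs / √(r_xx · r_yy) ⇒ 0.56 = 0.46 / √(0.91 · r_yy).
√(0.91 · r_yy) = 0.46 / 0.56 = 0.8214; 0.91 · r_yy = 0.6747; r_yy = 0.6747 / 0.91 ≈ 0.74.

0.74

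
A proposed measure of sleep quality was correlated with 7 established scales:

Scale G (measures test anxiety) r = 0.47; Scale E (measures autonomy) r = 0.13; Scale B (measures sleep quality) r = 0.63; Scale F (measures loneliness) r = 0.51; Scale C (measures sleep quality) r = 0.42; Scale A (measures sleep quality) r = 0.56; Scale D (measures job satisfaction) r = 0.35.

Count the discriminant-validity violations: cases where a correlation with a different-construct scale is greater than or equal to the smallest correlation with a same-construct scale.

2

Convergent (same construct = sleep quality): Scale B, Scale C, Scale A.
Smallest convergent = 0.42. Discriminant values: 0.47, 0.13, 0.51, 0.35; count ≥ 0.42 → 2.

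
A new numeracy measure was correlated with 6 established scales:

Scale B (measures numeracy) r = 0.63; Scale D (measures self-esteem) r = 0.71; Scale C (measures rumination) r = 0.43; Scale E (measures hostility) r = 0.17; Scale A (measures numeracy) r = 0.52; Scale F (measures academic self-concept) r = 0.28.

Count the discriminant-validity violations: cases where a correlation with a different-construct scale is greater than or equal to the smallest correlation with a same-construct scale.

1

Convergent (same construct = numeracy): Scale B, Scale A.
Smallest convergent = 0.52. Discriminant values: 0.71, 0.43, 0.17, 0.28; count ≥ 0.52 → 1.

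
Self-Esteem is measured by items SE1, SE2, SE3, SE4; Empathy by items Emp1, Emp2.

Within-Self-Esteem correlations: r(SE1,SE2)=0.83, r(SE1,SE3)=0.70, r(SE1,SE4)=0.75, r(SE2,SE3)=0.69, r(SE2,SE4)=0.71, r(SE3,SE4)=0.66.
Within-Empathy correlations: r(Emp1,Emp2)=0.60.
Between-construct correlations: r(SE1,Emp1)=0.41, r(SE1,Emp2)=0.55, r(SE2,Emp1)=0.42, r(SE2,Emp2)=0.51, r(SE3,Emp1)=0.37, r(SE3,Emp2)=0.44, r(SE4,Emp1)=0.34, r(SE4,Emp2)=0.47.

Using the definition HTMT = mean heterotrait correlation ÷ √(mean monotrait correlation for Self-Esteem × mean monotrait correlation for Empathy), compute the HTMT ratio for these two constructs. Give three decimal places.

Mean heterotrait r = 3.51/8 = 0.4388.
Mean within-SE = 4.34/6 = 0.7233; mean within-Emp = 0.60/1 = 0.6000.
Geometric mean = √(0.7233 × 0.6000) = 0.6588.
HTMT = 0.4388 / 0.6588 = 0.666.

0.666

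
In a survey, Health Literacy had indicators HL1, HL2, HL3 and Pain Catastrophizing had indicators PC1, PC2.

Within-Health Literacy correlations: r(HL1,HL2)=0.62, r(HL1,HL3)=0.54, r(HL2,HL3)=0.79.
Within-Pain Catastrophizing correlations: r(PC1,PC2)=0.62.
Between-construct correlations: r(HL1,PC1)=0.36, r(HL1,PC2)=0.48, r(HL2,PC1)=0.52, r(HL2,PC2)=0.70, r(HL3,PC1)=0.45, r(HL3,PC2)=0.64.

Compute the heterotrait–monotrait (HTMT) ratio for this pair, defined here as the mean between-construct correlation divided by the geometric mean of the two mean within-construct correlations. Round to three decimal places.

Mean between = 3.15/6 = 0.5250.
Mean within-HL = 1.95/3 = 0.6500; mean within-PC = 0.62/1 = 0.6200.
Geometric mean = √(0.6500 × 0.6200) = 0.6348.
HTMT = 0.5250 / 0.6348 = 0.827.

0.827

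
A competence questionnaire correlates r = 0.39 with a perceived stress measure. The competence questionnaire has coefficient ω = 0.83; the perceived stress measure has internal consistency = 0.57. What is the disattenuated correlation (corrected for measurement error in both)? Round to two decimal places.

r_true = r_obs / √(r_xx · r_yy) = 0.39 / √(0.83 × 0.57) = 0.39 / √0.4731 = 0.39 / 0.6878 ≈ 0.57.

0.57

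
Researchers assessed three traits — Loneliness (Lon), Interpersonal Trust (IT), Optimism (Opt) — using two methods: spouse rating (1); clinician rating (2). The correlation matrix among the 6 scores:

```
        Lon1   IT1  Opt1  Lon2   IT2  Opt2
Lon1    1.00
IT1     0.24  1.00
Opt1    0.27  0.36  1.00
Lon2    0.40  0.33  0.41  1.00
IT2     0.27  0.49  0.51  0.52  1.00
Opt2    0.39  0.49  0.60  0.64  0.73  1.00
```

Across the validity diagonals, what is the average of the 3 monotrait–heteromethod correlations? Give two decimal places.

Convergent values: 0.40, 0.49, 0.60; mean = 1.49/3 = 0.50.

0.50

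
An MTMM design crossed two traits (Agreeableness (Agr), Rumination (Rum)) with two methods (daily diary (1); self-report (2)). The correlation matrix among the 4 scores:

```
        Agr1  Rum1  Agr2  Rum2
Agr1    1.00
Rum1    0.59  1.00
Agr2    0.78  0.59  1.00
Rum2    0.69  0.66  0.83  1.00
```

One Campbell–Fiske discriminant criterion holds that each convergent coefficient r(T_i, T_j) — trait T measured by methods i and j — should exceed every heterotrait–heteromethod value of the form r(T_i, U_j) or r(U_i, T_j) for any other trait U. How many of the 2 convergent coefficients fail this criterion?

1

Each convergent coefficient versus the relevant comparison correlations:
Agr (methods 1·2): 0.78 vs {0.69, 0.59} → pass.
Rum (methods 1·2): 0.66 vs {0.59, 0.69} → fail.
1 of 2 fail.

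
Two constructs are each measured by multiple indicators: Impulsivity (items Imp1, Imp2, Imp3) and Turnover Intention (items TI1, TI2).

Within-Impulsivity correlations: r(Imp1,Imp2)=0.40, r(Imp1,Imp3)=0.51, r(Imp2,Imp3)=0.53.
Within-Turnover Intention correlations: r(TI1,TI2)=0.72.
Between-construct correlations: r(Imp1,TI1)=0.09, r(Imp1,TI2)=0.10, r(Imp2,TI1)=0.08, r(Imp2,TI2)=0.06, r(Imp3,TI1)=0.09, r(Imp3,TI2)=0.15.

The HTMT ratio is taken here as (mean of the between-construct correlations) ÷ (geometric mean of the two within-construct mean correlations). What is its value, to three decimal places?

Between-construct mean = 0.57/6 = 0.0950.
Mean within-Imp = 1.44/3 = 0.4800; mean within-TI = 0.72/1 = 0.7200.
Geometric mean = √(0.4800 × 0.7200) = 0.5879.
HTMT = 0.0950 / 0.5879 = 0.162.

0.162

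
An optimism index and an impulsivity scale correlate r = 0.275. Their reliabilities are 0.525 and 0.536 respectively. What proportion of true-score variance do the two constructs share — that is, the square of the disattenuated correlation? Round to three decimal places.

0.269

Disattenuated r = 0.275 / √(0.525 × 0.536) = 0.275 / 0.5305 = 0.5184.
Shared true-score variance = 0.5184² = 0.2687 ≈ 0.269.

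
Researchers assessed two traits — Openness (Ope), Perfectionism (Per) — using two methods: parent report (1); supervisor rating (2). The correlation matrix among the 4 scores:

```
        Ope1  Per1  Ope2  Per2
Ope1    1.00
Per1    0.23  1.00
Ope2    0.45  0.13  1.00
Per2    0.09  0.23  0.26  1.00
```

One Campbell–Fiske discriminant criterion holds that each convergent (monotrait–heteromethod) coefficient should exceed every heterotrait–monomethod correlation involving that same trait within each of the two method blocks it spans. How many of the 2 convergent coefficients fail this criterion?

1

Checking each validity diagonal entry against its comparison values:
Ope (methods 1·2): 0.45 vs {0.23, 0.26} → pass.
Per (methods 1·2): 0.23 vs {0.23, 0.26} → fail.
1 of 2 fail.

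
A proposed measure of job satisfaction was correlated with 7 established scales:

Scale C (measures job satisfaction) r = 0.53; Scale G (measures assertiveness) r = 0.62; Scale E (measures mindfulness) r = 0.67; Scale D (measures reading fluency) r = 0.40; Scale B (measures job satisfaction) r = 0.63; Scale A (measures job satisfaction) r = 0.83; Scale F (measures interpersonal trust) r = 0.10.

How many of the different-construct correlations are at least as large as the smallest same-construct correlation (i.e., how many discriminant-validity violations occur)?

Convergent (same construct = job satisfaction): Scale C, Scale B, Scale A.
Smallest convergent = 0.53. Discriminant values: 0.62, 0.67, 0.40, 0.10; count ≥ 0.53 → 2.

2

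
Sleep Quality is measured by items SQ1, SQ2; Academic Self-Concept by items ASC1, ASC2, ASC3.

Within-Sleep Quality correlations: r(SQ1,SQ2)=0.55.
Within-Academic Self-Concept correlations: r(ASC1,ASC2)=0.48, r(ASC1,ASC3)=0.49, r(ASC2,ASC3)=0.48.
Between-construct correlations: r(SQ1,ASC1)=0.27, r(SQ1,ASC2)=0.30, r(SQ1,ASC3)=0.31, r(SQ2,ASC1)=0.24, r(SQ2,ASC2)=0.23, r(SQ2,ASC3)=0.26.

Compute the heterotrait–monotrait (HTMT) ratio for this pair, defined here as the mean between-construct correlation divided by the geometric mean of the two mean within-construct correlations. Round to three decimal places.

Mean between = 1.61/6 = 0.2683.
Mean within-SQ = 0.55/1 = 0.5500; mean within-ASC = 1.45/3 = 0.4833.
Geometric mean = √(0.5500 × 0.4833) = 0.5156.
HTMT = 0.2683 / 0.5156 = 0.520.

0.520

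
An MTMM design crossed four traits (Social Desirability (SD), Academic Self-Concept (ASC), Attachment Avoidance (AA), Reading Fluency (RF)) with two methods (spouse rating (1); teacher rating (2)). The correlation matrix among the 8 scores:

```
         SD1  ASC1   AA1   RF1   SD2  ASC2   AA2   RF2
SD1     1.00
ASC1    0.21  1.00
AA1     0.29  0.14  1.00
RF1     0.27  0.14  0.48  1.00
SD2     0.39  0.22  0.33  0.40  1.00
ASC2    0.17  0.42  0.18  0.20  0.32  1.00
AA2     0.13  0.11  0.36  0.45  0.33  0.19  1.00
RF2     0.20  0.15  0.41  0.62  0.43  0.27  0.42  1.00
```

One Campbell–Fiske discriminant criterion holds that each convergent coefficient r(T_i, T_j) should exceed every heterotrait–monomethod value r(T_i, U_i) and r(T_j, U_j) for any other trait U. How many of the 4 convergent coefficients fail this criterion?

2

Convergent coefficients and their comparison sets:
SD (methods 1·2): 0.39 vs {0.21, 0.32, 0.29, 0.33, 0.27, 0.43} → fail.
ASC (methods 1·2): 0.42 vs {0.21, 0.32, 0.14, 0.19, 0.14, 0.27} → pass.
AA (methods 1·2): 0.36 vs {0.29, 0.33, 0.14, 0.19, 0.48, 0.42} → fail.
RF (methods 1·2): 0.62 vs {0.27, 0.43, 0.14, 0.27, 0.48, 0.42} → pass.
2 of 4 fail.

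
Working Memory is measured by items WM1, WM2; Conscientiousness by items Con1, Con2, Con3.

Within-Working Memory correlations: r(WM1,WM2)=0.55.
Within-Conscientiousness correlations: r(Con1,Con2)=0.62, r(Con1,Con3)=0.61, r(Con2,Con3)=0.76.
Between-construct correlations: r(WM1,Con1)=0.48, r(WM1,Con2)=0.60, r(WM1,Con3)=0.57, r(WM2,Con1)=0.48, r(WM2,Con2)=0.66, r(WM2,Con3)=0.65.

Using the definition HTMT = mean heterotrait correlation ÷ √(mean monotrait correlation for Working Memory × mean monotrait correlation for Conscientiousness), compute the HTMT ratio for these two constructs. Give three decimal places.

0.949

Between-construct mean = 3.44/6 = 0.5733.
Mean within-WM = 0.55/1 = 0.5500; mean within-Con = 1.99/3 = 0.6633.
Geometric mean = √(0.5500 × 0.6633) = 0.6040.
HTMT = 0.5733 / 0.6040 = 0.949.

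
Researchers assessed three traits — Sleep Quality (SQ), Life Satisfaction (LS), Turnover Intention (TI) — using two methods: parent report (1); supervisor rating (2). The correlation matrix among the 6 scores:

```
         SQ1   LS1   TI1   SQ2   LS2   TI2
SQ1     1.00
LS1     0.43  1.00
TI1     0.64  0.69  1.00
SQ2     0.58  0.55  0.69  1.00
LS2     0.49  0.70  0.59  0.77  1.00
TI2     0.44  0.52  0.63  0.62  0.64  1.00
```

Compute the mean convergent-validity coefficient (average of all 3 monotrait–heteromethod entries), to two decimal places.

0.64

Convergent values: 0.58, 0.70, 0.63; mean = 1.91/3 = 0.64.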